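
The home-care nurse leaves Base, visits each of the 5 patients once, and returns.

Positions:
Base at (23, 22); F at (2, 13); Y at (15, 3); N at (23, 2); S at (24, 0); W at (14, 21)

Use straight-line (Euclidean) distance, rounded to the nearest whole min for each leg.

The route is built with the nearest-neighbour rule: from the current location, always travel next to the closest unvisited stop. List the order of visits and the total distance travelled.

At Base the remaining stops are W 9, N 20, Y 21, S 22, F 23; go to W.
At W the remaining stops are F 14, Y 18, N 21, S 23; go to F.
At F the remaining stops are Y 16, N 24, S 26; go to Y.
At Y the remaining stops are N 8, S 9; go to N.
At N the remaining stops are S 2; go to S.
Return S→Base: 22.
Total = 9 + 14 + 16 + 8 + 2 + 22 = 71.

71 min along Base → W → F → Y → N → S → Base.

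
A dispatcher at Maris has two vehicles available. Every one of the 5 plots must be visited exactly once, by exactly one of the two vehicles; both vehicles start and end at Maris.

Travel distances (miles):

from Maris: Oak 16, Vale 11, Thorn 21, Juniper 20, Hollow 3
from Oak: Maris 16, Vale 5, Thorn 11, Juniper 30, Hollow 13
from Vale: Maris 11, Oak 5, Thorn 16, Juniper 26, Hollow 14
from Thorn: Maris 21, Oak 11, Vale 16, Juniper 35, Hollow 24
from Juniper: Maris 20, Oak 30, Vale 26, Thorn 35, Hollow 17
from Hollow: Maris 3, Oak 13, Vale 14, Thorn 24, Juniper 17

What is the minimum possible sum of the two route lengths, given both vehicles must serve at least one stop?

88 miles — the smallest possible combined total.

There are 2^4 − 1 = 15 ways to divide the 5 stops into two non-empty groups. For each, the best each vehicle can do is its own shortest tour through its group:
  {Oak} + {Vale, Thorn, Juniper, Hollow}: 32 + 82 = 114
  {Vale} + {Oak, Thorn, Juniper, Hollow}: 22 + 82 = 104
  {Oak, Vale} + {Thorn, Juniper, Hollow}: 32 + 76 = 108
  {Thorn} + {Oak, Vale, Juniper, Hollow}: 42 + 66 = 108
  {Oak, Thorn} + {Vale, Juniper, Hollow}: 48 + 57 = 105
  {Vale, Thorn} + {Oak, Juniper, Hollow}: 48 + 66 = 114
  … (15 splits in total)
  {Oak, Vale, Thorn} + {Juniper, Hollow}: 48 + 40 = 88  ← best
Best: vehicle 1 Maris → Vale → Oak → Thorn → Maris = 48; vehicle 2 Maris → Juniper → Hollow → Maris = 40; combined 88.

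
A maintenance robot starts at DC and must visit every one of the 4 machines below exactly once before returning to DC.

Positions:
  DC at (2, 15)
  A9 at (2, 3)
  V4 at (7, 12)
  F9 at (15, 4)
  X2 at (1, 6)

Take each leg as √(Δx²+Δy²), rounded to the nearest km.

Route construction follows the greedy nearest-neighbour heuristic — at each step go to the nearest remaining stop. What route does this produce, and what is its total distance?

At DC the remaining stops are V4 6, X2 9, A9 12, F9 17; go to V4.
At V4 the remaining stops are X2 8, A9 10, F9 11; go to X2.
At X2 the remaining stops are A9 3, F9 14; go to A9.
At A9 the remaining stops are F9 13; go to F9.
Return F9→DC: 17.
Total = 6 + 8 + 3 + 13 + 17 = 47.

47 km along DC → V4 → X2 → A9 → F9 → DC.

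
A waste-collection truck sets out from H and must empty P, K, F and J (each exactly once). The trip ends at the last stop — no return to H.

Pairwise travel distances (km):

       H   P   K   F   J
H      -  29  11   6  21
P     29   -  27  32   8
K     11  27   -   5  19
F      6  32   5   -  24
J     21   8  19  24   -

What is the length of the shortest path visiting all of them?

There are 4! = 24 possible orderings.
H - P - K - F - J: 29+27+5+24 = 85
H - P - K - J - F: 29+27+19+24 = 99
H - P - F - K - J: 29+32+5+19 = 85
H - P - F - J - K: 29+32+24+19 = 104
H - P - J - K - F: 29+8+19+5 = 61
H - P - J - F - K: 29+8+24+5 = 66
H - K - P - F - J: 11+27+32+24 = 94
H - K - P - J - F: 11+27+8+24 = 70
H - K - F - P - J: 11+5+32+8 = 56
H - K - F - J - P: 11+5+24+8 = 48
H - K - J - P - F: 11+19+8+32 = 70
H - K - J - F - P: 11+19+24+32 = 86
H - F - P - K - J: 6+32+27+19 = 84
H - F - P - J - K: 6+32+8+19 = 65
… (10 more)
H - F - K - J - P: 6+5+19+8 = 38  ← best
The minimum is 38.
One shortest path: H → F → K → J → P.

38 km — the minimum one-way total.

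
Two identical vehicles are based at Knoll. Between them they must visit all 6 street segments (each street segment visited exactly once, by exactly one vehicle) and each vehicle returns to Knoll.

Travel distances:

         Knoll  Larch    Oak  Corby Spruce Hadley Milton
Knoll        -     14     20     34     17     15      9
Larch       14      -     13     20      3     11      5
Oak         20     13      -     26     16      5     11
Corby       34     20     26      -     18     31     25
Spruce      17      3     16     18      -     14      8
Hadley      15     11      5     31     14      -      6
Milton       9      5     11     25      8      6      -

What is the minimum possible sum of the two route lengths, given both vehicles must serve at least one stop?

There are 2^5 − 1 = 31 ways to divide the 6 stops into two non-empty groups. For each, the best each vehicle can do is its own shortest tour through its group:
  {Larch} + {Oak, Corby, Spruce, Hadley, Milton}: 28 + 81 = 109
  {Oak} + {Larch, Corby, Spruce, Hadley, Milton}: 40 + 81 = 121
  {Larch, Oak} + {Corby, Spruce, Hadley, Milton}: 47 + 81 = 128
  {Corby} + {Larch, Oak, Spruce, Hadley, Milton}: 68 + 53 = 121
  {Larch, Corby} + {Oak, Spruce, Hadley, Milton}: 68 + 53 = 121
  {Oak, Corby} + {Larch, Spruce, Hadley, Milton}: 80 + 46 = 126
  … (31 splits in total)
  {Larch, Oak, Corby, Spruce, Hadley} + {Milton}: 81 + 18 = 99  ← best
Best: vehicle 1 Knoll → Larch → Spruce → Corby → Oak → Hadley → Knoll = 81; vehicle 2 Knoll → Milton → Knoll = 18; combined 99.

99 — the smallest possible combined total.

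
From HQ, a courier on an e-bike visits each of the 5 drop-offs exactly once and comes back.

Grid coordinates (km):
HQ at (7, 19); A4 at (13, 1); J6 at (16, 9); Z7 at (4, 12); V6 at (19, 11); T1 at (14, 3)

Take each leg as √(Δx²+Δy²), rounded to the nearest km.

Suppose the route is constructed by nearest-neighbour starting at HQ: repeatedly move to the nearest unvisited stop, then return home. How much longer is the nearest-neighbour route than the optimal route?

From HQ: Z7=8, J6=13, V6=14, T1=17, A4=19 → choose Z7 (8).
From Z7: J6=12, T1=13, A4=14, V6=15 → choose J6 (12).
From J6: V6=4, T1=6, A4=9 → choose V6 (4).
From V6: T1=9, A4=12 → choose T1 (9).
From T1: A4=2 → choose A4 (2).
NN route HQ → Z7 → J6 → V6 → T1 → A4 → HQ costs 54.
Optimal: HQ → Z7 → A4 → T1 → J6 → V6 → HQ costs 48 (by enumerating all 60 distinct tours).
Excess = 54 − 48 = 6.

6 km longer than the optimal tour.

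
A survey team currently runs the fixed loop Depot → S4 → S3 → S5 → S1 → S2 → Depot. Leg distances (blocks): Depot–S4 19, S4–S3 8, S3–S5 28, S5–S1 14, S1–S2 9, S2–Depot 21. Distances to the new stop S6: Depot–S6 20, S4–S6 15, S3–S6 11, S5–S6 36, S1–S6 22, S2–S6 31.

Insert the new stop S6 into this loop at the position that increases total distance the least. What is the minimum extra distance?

Insertion cost between consecutive stops i–j is d(i,S6) + d(S6,j) − d(i,j):
  between Depot and S4: 20 + 15 − 19 = 16
  between S4 and S3: 15 + 11 − 8 = 18
  between S3 and S5: 11 + 36 − 28 = 19
  between S5 and S1: 36 + 22 − 14 = 44
  between S1 and S2: 22 + 31 − 9 = 44
  between S2 and Depot: 31 + 20 − 21 = 30
Cheapest insertion is between Depot and S4, adding 16.
New total = 99 + 16 = 115.

+16 blocks — insert S6 between Depot and S4.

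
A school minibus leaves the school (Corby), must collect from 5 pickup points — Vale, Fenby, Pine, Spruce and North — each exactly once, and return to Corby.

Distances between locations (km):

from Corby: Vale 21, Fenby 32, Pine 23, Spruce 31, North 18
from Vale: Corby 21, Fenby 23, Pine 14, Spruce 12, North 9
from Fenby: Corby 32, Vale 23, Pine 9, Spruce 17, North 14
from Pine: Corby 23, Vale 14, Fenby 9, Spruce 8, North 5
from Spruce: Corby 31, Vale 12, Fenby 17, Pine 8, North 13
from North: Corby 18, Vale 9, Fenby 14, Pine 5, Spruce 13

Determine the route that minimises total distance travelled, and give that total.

Corby - Vale - Fenby - Pine - Spruce - North - Corby: 21+23+9+8+13+18 = 92
Corby - Vale - Fenby - Pine - North - Spruce - Corby: 21+23+9+5+13+31 = 102
Corby - Vale - Fenby - Spruce - Pine - North - Corby: 21+23+17+8+5+18 = 92
Corby - Vale - Fenby - Spruce - North - Pine - Corby: 21+23+17+13+5+23 = 102
Corby - Vale - Fenby - North - Pine - Spruce - Corby: 21+23+14+5+8+31 = 102
Corby - Vale - Fenby - North - Spruce - Pine - Corby: 21+23+14+13+8+23 = 102
Corby - Vale - Pine - Fenby - Spruce - North - Corby: 21+14+9+17+13+18 = 92
Corby - Vale - Pine - Fenby - North - Spruce - Corby: 21+14+9+14+13+31 = 102
Corby - Vale - Pine - Spruce - Fenby - North - Corby: 21+14+8+17+14+18 = 92
Corby - Vale - Pine - Spruce - North - Fenby - Corby: 21+14+8+13+14+32 = 102
Corby - Vale - Pine - North - Fenby - Spruce - Corby: 21+14+5+14+17+31 = 102
Corby - Vale - Pine - North - Spruce - Fenby - Corby: 21+14+5+13+17+32 = 102
Corby - Vale - Spruce - Fenby - Pine - North - Corby: 21+12+17+9+5+18 = 82
Corby - Vale - Spruce - Fenby - North - Pine - Corby: 21+12+17+14+5+23 = 92
… (46 more)
The minimum is 82.
One optimal route: Corby → Vale → Spruce → Fenby → Pine → North → Corby (or its reverse).

Minimum total distance: 82 km.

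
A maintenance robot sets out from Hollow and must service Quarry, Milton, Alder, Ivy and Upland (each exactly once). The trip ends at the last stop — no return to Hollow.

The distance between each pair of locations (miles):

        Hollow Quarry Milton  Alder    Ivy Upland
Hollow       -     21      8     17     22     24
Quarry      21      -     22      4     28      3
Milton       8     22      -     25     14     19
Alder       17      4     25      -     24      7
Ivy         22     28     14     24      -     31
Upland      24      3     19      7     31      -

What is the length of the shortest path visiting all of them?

There are 5! = 120 possible orderings.
Hollow - Quarry - Milton - Alder - Ivy - Upland: 21+22+25+24+31 = 123
Hollow - Quarry - Milton - Alder - Upland - Ivy: 21+22+25+7+31 = 106
Hollow - Quarry - Milton - Ivy - Alder - Upland: 21+22+14+24+7 = 88
Hollow - Quarry - Milton - Ivy - Upland - Alder: 21+22+14+31+7 = 95
Hollow - Quarry - Milton - Upland - Alder - Ivy: 21+22+19+7+24 = 93
Hollow - Quarry - Milton - Upland - Ivy - Alder: 21+22+19+31+24 = 117
Hollow - Quarry - Alder - Milton - Ivy - Upland: 21+4+25+14+31 = 95
Hollow - Quarry - Alder - Milton - Upland - Ivy: 21+4+25+19+31 = 100
Hollow - Quarry - Alder - Ivy - Milton - Upland: 21+4+24+14+19 = 82
Hollow - Quarry - Alder - Ivy - Upland - Milton: 21+4+24+31+19 = 99
Hollow - Quarry - Alder - Upland - Milton - Ivy: 21+4+7+19+14 = 65
Hollow - Quarry - Alder - Upland - Ivy - Milton: 21+4+7+31+14 = 77
Hollow - Quarry - Ivy - Milton - Alder - Upland: 21+28+14+25+7 = 95
Hollow - Quarry - Ivy - Milton - Upland - Alder: 21+28+14+19+7 = 89
… (106 more)
Hollow - Milton - Ivy - Alder - Quarry - Upland: 8+14+24+4+3 = 53  ← best
The minimum is 53.
One shortest path: Hollow → Milton → Ivy → Alder → Quarry → Upland.

Shortest open route: 53 miles.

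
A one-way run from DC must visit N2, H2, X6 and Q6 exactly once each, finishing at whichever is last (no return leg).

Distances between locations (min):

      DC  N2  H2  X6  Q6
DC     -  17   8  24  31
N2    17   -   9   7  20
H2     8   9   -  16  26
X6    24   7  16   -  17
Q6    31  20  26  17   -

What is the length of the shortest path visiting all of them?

Shortest open route: 41 min.

There are 4! = 24 possible orderings.
DC - N2 - H2 - X6 - Q6: 17+9+16+17 = 59
DC - N2 - H2 - Q6 - X6: 17+9+26+17 = 69
DC - N2 - X6 - H2 - Q6: 17+7+16+26 = 66
DC - N2 - X6 - Q6 - H2: 17+7+17+26 = 67
DC - N2 - Q6 - H2 - X6: 17+20+26+16 = 79
DC - N2 - Q6 - X6 - H2: 17+20+17+16 = 70
DC - H2 - N2 - X6 - Q6: 8+9+7+17 = 41
DC - H2 - N2 - Q6 - X6: 8+9+20+17 = 54
DC - H2 - X6 - N2 - Q6: 8+16+7+20 = 51
DC - H2 - X6 - Q6 - N2: 8+16+17+20 = 61
DC - H2 - Q6 - N2 - X6: 8+26+20+7 = 61
DC - H2 - Q6 - X6 - N2: 8+26+17+7 = 58
DC - X6 - N2 - H2 - Q6: 24+7+9+26 = 66
DC - X6 - N2 - Q6 - H2: 24+7+20+26 = 77
… (10 more)
The minimum is 41.
One shortest path: DC → H2 → N2 → X6 → Q6.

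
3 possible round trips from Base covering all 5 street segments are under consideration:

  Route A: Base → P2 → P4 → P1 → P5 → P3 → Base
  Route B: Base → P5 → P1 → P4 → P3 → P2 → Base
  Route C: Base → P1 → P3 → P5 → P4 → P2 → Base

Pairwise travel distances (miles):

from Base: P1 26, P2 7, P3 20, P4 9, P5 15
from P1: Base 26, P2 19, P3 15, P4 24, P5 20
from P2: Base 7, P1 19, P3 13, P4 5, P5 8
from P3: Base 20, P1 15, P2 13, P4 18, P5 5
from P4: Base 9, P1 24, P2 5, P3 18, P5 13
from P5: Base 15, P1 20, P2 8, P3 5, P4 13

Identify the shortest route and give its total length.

Shortest is Route C, total 71 miles.

Route A: 7 + 5 + 24 + 20 + 5 + 20 = 81
Route B: 15 + 20 + 24 + 18 + 13 + 7 = 97
Route C: 26 + 15 + 5 + 13 + 5 + 7 = 71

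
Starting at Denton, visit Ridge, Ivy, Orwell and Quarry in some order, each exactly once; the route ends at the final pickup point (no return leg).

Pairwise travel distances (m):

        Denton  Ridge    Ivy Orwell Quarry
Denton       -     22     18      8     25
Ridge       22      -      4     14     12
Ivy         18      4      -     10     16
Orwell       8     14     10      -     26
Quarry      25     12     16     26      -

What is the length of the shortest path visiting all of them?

34 m — the minimum one-way total.

There are 4! = 24 possible orderings.
Denton - Ridge - Ivy - Orwell - Quarry: 22+4+10+26 = 62
Denton - Ridge - Ivy - Quarry - Orwell: 22+4+16+26 = 68
Denton - Ridge - Orwell - Ivy - Quarry: 22+14+10+16 = 62
Denton - Ridge - Orwell - Quarry - Ivy: 22+14+26+16 = 78
Denton - Ridge - Quarry - Ivy - Orwell: 22+12+16+10 = 60
Denton - Ridge - Quarry - Orwell - Ivy: 22+12+26+10 = 70
Denton - Ivy - Ridge - Orwell - Quarry: 18+4+14+26 = 62
Denton - Ivy - Ridge - Quarry - Orwell: 18+4+12+26 = 60
Denton - Ivy - Orwell - Ridge - Quarry: 18+10+14+12 = 54
Denton - Ivy - Orwell - Quarry - Ridge: 18+10+26+12 = 66
Denton - Ivy - Quarry - Ridge - Orwell: 18+16+12+14 = 60
Denton - Ivy - Quarry - Orwell - Ridge: 18+16+26+14 = 74
Denton - Orwell - Ridge - Ivy - Quarry: 8+14+4+16 = 42
Denton - Orwell - Ridge - Quarry - Ivy: 8+14+12+16 = 50
… (10 more)
Denton - Orwell - Ivy - Ridge - Quarry: 8+10+4+12 = 34  ← best
The minimum is 34.
One shortest path: Denton → Orwell → Ivy → Ridge → Quarry.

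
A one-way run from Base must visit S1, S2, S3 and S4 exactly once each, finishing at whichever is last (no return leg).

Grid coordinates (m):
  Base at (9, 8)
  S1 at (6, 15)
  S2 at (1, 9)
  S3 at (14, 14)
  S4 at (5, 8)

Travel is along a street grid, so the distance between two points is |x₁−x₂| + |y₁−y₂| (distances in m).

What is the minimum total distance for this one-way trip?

29 m — the minimum one-way total.

There are 4! = 24 possible orderings.
Base→S1→S2→S3→S4: 10+11+18+15 = 54
Base→S1→S2→S4→S3: 10+11+5+15 = 41
Base→S1→S3→S2→S4: 10+9+18+5 = 42
Base→S1→S3→S4→S2: 10+9+15+5 = 39
Base→S1→S4→S2→S3: 10+8+5+18 = 41
Base→S1→S4→S3→S2: 10+8+15+18 = 51
Base→S2→S1→S3→S4: 9+11+9+15 = 44
Base→S2→S1→S4→S3: 9+11+8+15 = 43
Base→S2→S3→S1→S4: 9+18+9+8 = 44
Base→S2→S3→S4→S1: 9+18+15+8 = 50
Base→S2→S4→S1→S3: 9+5+8+9 = 31
Base→S2→S4→S3→S1: 9+5+15+9 = 38
Base→S3→S1→S2→S4: 11+9+11+5 = 36
Base→S3→S1→S4→S2: 11+9+8+5 = 33
… (10 more)
Base→S4→S2→S1→S3: 4+5+11+9 = 29  ← best
The minimum is 29.
One shortest path: Base → S4 → S2 → S1 → S3.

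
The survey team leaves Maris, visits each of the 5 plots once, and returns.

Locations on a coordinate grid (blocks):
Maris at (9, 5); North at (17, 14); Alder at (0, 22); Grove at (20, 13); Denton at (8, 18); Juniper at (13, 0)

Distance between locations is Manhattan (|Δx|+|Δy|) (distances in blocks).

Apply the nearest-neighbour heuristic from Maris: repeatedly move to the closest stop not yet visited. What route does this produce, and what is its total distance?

Maris → [Juniper:9 / Denton:14 / North:17 / Grove:19 / Alder:26] → Juniper (9)
Juniper → [North:18 / Grove:20 / Denton:23 / Alder:35] → North (18)
North → [Grove:4 / Denton:13 / Alder:25] → Grove (4)
Grove → [Denton:17 / Alder:29] → Denton (17)
Denton → [Alder:12] → Alder (12)
Return Alder→Maris: 26.
Total = 9 + 18 + 4 + 17 + 12 + 26 = 86.

86 blocks along Maris → Juniper → North → Grove → Denton → Alder → Maris.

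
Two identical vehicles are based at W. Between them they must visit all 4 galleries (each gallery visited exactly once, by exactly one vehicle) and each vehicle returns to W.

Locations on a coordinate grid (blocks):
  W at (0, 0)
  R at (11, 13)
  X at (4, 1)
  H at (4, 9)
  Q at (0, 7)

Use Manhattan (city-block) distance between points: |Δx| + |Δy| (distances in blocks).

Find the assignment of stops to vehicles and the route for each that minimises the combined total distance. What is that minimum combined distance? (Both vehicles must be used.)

Minimum combined distance: 58 blocks.

Try each way of splitting the stops between the two vehicles (each non-empty) and, for each split, find the best tour for each vehicle:
  {R} + {X, H, Q}: 48 + 26 = 74
  {X} + {R, H, Q}: 10 + 48 = 58
  {R, X} + {H, Q}: 48 + 26 = 74
  {H} + {R, X, Q}: 26 + 48 = 74
  {R, H} + {X, Q}: 48 + 22 = 70
  {X, H} + {R, Q}: 26 + 48 = 74
  … (7 splits in total)
Best: vehicle 1 W → X → W = 10; vehicle 2 W → R → H → Q → W = 48; combined 58.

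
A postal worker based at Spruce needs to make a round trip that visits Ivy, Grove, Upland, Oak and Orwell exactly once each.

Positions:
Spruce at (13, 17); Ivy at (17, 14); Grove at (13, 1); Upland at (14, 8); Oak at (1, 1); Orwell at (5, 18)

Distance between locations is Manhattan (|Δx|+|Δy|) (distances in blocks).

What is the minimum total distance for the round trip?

Spruce → Ivy → Grove → Upland → Oak → Orwell → Spruce: 7+17+8+20+21+9 = 82
Spruce → Ivy → Grove → Upland → Orwell → Oak → Spruce: 7+17+8+19+21+28 = 100
Spruce → Ivy → Grove → Oak → Upland → Orwell → Spruce: 7+17+12+20+19+9 = 84
Spruce → Ivy → Grove → Oak → Orwell → Upland → Spruce: 7+17+12+21+19+10 = 86
Spruce → Ivy → Grove → Orwell → Upland → Oak → Spruce: 7+17+25+19+20+28 = 116
Spruce → Ivy → Grove → Orwell → Oak → Upland → Spruce: 7+17+25+21+20+10 = 100
Spruce → Ivy → Upland → Grove → Oak → Orwell → Spruce: 7+9+8+12+21+9 = 66
Spruce → Ivy → Upland → Grove → Orwell → Oak → Spruce: 7+9+8+25+21+28 = 98
Spruce → Ivy → Upland → Oak → Grove → Orwell → Spruce: 7+9+20+12+25+9 = 82
Spruce → Ivy → Upland → Oak → Orwell → Grove → Spruce: 7+9+20+21+25+16 = 98
Spruce → Ivy → Upland → Orwell → Grove → Oak → Spruce: 7+9+19+25+12+28 = 100
Spruce → Ivy → Upland → Orwell → Oak → Grove → Spruce: 7+9+19+21+12+16 = 84
Spruce → Ivy → Oak → Grove → Upland → Orwell → Spruce: 7+29+12+8+19+9 = 84
Spruce → Ivy → Oak → Grove → Orwell → Upland → Spruce: 7+29+12+25+19+10 = 102
… (46 more)
The minimum is 66.
One optimal route: Spruce → Ivy → Upland → Grove → Oak → Orwell → Spruce (or its reverse).

Shortest round trip = 66 blocks.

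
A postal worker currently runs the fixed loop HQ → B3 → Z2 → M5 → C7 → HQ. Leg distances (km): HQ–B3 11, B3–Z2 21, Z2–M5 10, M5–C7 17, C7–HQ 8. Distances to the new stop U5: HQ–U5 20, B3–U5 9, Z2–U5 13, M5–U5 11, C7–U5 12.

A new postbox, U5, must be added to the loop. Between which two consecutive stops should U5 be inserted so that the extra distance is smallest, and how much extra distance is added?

Insertion cost between consecutive stops i–j is d(i,U5) + d(U5,j) − d(i,j):
  between HQ and B3: 20 + 9 − 11 = 18
  between B3 and Z2: 9 + 13 − 21 = 1
  between Z2 and M5: 13 + 11 − 10 = 14
  between M5 and C7: 11 + 12 − 17 = 6
  between C7 and HQ: 12 + 20 − 8 = 24
Cheapest insertion is between B3 and Z2, adding 1.
New total = 67 + 1 = 68.

+1 km — insert U5 between B3 and Z2.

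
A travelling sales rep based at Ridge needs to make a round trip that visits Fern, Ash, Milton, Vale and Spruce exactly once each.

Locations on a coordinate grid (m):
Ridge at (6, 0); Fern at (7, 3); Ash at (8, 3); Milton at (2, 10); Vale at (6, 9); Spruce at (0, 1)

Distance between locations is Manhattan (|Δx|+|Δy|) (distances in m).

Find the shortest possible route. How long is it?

With 5 stops there are 5!/2 = 60 distinct round trips (a route and its reverse cost the same).
Ridge→Fern→Ash→Milton→Vale→Spruce→Ridge: 4+1+13+5+14+7 = 44
Ridge→Fern→Ash→Milton→Spruce→Vale→Ridge: 4+1+13+11+14+9 = 52
Ridge→Fern→Ash→Vale→Milton→Spruce→Ridge: 4+1+8+5+11+7 = 36
Ridge→Fern→Ash→Vale→Spruce→Milton→Ridge: 4+1+8+14+11+14 = 52
Ridge→Fern→Ash→Spruce→Milton→Vale→Ridge: 4+1+10+11+5+9 = 40
Ridge→Fern→Ash→Spruce→Vale→Milton→Ridge: 4+1+10+14+5+14 = 48
Ridge→Fern→Milton→Ash→Vale→Spruce→Ridge: 4+12+13+8+14+7 = 58
Ridge→Fern→Milton→Ash→Spruce→Vale→Ridge: 4+12+13+10+14+9 = 62
Ridge→Fern→Milton→Vale→Ash→Spruce→Ridge: 4+12+5+8+10+7 = 46
Ridge→Fern→Milton→Vale→Spruce→Ash→Ridge: 4+12+5+14+10+5 = 50
Ridge→Fern→Milton→Spruce→Ash→Vale→Ridge: 4+12+11+10+8+9 = 54
Ridge→Fern→Milton→Spruce→Vale→Ash→Ridge: 4+12+11+14+8+5 = 54
Ridge→Fern→Vale→Ash→Milton→Spruce→Ridge: 4+7+8+13+11+7 = 50
Ridge→Fern→Vale→Ash→Spruce→Milton→Ridge: 4+7+8+10+11+14 = 54
… (46 more)
The minimum is 36.
One optimal route: Ridge → Fern → Ash → Vale → Milton → Spruce → Ridge (or its reverse).

Minimum total distance: 36 m.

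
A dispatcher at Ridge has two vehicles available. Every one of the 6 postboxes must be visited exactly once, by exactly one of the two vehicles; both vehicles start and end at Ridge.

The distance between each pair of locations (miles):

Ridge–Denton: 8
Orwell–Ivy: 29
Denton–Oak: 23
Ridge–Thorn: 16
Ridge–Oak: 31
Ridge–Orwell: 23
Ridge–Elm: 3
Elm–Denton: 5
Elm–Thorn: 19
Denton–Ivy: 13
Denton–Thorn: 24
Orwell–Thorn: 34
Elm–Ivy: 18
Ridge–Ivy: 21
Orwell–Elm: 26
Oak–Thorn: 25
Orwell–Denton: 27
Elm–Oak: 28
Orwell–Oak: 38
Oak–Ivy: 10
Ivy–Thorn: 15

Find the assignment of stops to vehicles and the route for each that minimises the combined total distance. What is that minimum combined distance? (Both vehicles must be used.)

Minimum combined distance: 118 miles.

Try each way of splitting the stops between the two vehicles (each non-empty) and, for each split, find the best tour for each vehicle:
  {Orwell} + {Elm, Denton, Oak, Ivy, Thorn}: 46 + 72 = 118
  {Elm} + {Orwell, Denton, Oak, Ivy, Thorn}: 6 + 113 = 119
  {Orwell, Elm} + {Denton, Oak, Ivy, Thorn}: 52 + 72 = 124
  {Denton} + {Orwell, Elm, Oak, Ivy, Thorn}: 16 + 108 = 124
  {Orwell, Denton} + {Elm, Oak, Ivy, Thorn}: 58 + 72 = 130
  {Elm, Denton} + {Orwell, Oak, Ivy, Thorn}: 16 + 102 = 118
  … (31 splits in total)
Best: vehicle 1 Ridge → Orwell → Ridge = 46; vehicle 2 Ridge → Elm → Denton → Oak → Ivy → Thorn → Ridge = 72; combined 118.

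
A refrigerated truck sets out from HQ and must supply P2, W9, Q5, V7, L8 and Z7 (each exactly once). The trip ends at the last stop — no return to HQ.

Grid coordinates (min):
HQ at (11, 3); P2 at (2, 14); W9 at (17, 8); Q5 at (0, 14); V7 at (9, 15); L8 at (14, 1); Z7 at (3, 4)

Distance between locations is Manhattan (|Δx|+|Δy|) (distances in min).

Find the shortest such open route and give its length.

53 min — the minimum one-way total.

There are 6! = 720 possible orderings.
HQ→P2→W9→Q5→V7→L8→Z7: 20+21+23+10+19+14 = 107
HQ→P2→W9→Q5→V7→Z7→L8: 20+21+23+10+17+14 = 105
HQ→P2→W9→Q5→L8→V7→Z7: 20+21+23+27+19+17 = 127
HQ→P2→W9→Q5→L8→Z7→V7: 20+21+23+27+14+17 = 122
HQ→P2→W9→Q5→Z7→V7→L8: 20+21+23+13+17+19 = 113
HQ→P2→W9→Q5→Z7→L8→V7: 20+21+23+13+14+19 = 110
HQ→P2→W9→V7→Q5→L8→Z7: 20+21+15+10+27+14 = 107
HQ→P2→W9→V7→Q5→Z7→L8: 20+21+15+10+13+14 = 93
… (712 more)
HQ→L8→W9→V7→P2→Q5→Z7: 5+10+15+8+2+13 = 53  ← best
The minimum is 53.
One shortest path: HQ → L8 → W9 → V7 → P2 → Q5 → Z7.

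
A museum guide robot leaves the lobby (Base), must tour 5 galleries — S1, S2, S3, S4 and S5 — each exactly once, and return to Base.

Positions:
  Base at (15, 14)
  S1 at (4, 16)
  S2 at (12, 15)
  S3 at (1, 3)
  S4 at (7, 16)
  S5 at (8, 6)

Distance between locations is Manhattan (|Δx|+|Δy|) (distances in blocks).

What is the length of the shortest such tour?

With 5 stops there are 5!/2 = 60 distinct round trips (a route and its reverse cost the same).
Base → S1 → S2 → S3 → S4 → S5 → Base: 13+9+23+19+11+15 = 90
Base → S1 → S2 → S3 → S5 → S4 → Base: 13+9+23+10+11+10 = 76
Base → S1 → S2 → S4 → S3 → S5 → Base: 13+9+6+19+10+15 = 72
Base → S1 → S2 → S4 → S5 → S3 → Base: 13+9+6+11+10+25 = 74
Base → S1 → S2 → S5 → S3 → S4 → Base: 13+9+13+10+19+10 = 74
Base → S1 → S2 → S5 → S4 → S3 → Base: 13+9+13+11+19+25 = 90
Base → S1 → S3 → S2 → S4 → S5 → Base: 13+16+23+6+11+15 = 84
Base → S1 → S3 → S2 → S5 → S4 → Base: 13+16+23+13+11+10 = 86
Base → S1 → S3 → S4 → S2 → S5 → Base: 13+16+19+6+13+15 = 82
Base → S1 → S3 → S4 → S5 → S2 → Base: 13+16+19+11+13+4 = 76
Base → S1 → S3 → S5 → S2 → S4 → Base: 13+16+10+13+6+10 = 68
Base → S1 → S3 → S5 → S4 → S2 → Base: 13+16+10+11+6+4 = 60
Base → S1 → S4 → S2 → S3 → S5 → Base: 13+3+6+23+10+15 = 70
Base → S1 → S4 → S2 → S5 → S3 → Base: 13+3+6+13+10+25 = 70
… (46 more)
Base → S2 → S4 → S1 → S3 → S5 → Base: 4+6+3+16+10+15 = 54  ← best
The minimum is 54.
One optimal route: Base → S2 → S4 → S1 → S3 → S5 → Base (or its reverse).

Minimum total distance: 54 blocks.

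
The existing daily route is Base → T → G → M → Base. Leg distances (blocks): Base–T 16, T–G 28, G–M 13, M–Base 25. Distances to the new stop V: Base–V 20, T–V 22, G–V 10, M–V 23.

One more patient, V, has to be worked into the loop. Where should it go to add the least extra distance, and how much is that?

Adding 4 blocks by placing V on the T–G leg.

Insertion cost between consecutive stops i–j is d(i,V) + d(V,j) − d(i,j):
  between Base and T: 20 + 22 − 16 = 26
  between T and G: 22 + 10 − 28 = 4
  between G and M: 10 + 23 − 13 = 20
  between M and Base: 23 + 20 − 25 = 18
Cheapest insertion is between T and G, adding 4.
New total = 82 + 4 = 86.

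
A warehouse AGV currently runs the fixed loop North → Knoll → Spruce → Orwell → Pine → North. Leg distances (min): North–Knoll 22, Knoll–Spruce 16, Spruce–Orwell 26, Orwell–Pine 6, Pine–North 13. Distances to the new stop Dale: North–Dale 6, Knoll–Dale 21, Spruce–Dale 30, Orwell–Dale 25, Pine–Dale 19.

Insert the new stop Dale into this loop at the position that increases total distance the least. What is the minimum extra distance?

Adding 5 min by placing Dale on the North–Knoll leg.

Insertion cost between consecutive stops i–j is d(i,Dale) + d(Dale,j) − d(i,j):
  between North and Knoll: 6 + 21 − 22 = 5
  between Knoll and Spruce: 21 + 30 − 16 = 35
  between Spruce and Orwell: 30 + 25 − 26 = 29
  between Orwell and Pine: 25 + 19 − 6 = 38
  between Pine and North: 19 + 6 − 13 = 12
Cheapest insertion is between North and Knoll, adding 5.
New total = 83 + 5 = 88.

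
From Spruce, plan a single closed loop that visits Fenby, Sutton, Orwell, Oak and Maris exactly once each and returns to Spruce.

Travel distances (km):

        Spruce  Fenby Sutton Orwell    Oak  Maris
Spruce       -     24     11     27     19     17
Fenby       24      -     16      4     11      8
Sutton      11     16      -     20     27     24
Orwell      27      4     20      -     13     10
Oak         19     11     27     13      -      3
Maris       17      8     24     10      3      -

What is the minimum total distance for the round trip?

Spruce → Fenby → Sutton → Orwell → Oak → Maris → Spruce: 24+16+20+13+3+17 = 93
Spruce → Fenby → Sutton → Orwell → Maris → Oak → Spruce: 24+16+20+10+3+19 = 92
Spruce → Fenby → Sutton → Oak → Orwell → Maris → Spruce: 24+16+27+13+10+17 = 107
Spruce → Fenby → Sutton → Oak → Maris → Orwell → Spruce: 24+16+27+3+10+27 = 107
Spruce → Fenby → Sutton → Maris → Orwell → Oak → Spruce: 24+16+24+10+13+19 = 106
Spruce → Fenby → Sutton → Maris → Oak → Orwell → Spruce: 24+16+24+3+13+27 = 107
Spruce → Fenby → Orwell → Sutton → Oak → Maris → Spruce: 24+4+20+27+3+17 = 95
Spruce → Fenby → Orwell → Sutton → Maris → Oak → Spruce: 24+4+20+24+3+19 = 94
Spruce → Fenby → Orwell → Oak → Sutton → Maris → Spruce: 24+4+13+27+24+17 = 109
Spruce → Fenby → Orwell → Oak → Maris → Sutton → Spruce: 24+4+13+3+24+11 = 79
Spruce → Fenby → Orwell → Maris → Sutton → Oak → Spruce: 24+4+10+24+27+19 = 108
Spruce → Fenby → Orwell → Maris → Oak → Sutton → Spruce: 24+4+10+3+27+11 = 79
Spruce → Fenby → Oak → Sutton → Orwell → Maris → Spruce: 24+11+27+20+10+17 = 109
Spruce → Fenby → Oak → Sutton → Maris → Orwell → Spruce: 24+11+27+24+10+27 = 123
… (46 more)
Spruce → Sutton → Fenby → Orwell → Maris → Oak → Spruce: 11+16+4+10+3+19 = 63  ← best
The minimum is 63.
One optimal route: Spruce → Sutton → Fenby → Orwell → Maris → Oak → Spruce (or its reverse).

Minimum total distance: 63 km.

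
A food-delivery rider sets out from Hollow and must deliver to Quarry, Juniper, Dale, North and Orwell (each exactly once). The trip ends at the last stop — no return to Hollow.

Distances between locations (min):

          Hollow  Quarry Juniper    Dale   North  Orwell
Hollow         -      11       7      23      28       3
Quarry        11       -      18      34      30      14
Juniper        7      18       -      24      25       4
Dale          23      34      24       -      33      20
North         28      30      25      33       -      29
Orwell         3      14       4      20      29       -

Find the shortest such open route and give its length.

Minimum one-way distance = 86 min.

There are 5! = 120 possible orderings.
Hollow → Quarry → Juniper → Dale → North → Orwell: 11+18+24+33+29 = 115
Hollow → Quarry → Juniper → Dale → Orwell → North: 11+18+24+20+29 = 102
Hollow → Quarry → Juniper → North → Dale → Orwell: 11+18+25+33+20 = 107
Hollow → Quarry → Juniper → North → Orwell → Dale: 11+18+25+29+20 = 103
Hollow → Quarry → Juniper → Orwell → Dale → North: 11+18+4+20+33 = 86
Hollow → Quarry → Juniper → Orwell → North → Dale: 11+18+4+29+33 = 95
Hollow → Quarry → Dale → Juniper → North → Orwell: 11+34+24+25+29 = 123
Hollow → Quarry → Dale → Juniper → Orwell → North: 11+34+24+4+29 = 102
Hollow → Quarry → Dale → North → Juniper → Orwell: 11+34+33+25+4 = 107
Hollow → Quarry → Dale → North → Orwell → Juniper: 11+34+33+29+4 = 111
Hollow → Quarry → Dale → Orwell → Juniper → North: 11+34+20+4+25 = 94
Hollow → Quarry → Dale → Orwell → North → Juniper: 11+34+20+29+25 = 119
Hollow → Quarry → North → Juniper → Dale → Orwell: 11+30+25+24+20 = 110
Hollow → Quarry → North → Juniper → Orwell → Dale: 11+30+25+4+20 = 90
… (106 more)
The minimum is 86.
One shortest path: Hollow → Quarry → Juniper → Orwell → Dale → North.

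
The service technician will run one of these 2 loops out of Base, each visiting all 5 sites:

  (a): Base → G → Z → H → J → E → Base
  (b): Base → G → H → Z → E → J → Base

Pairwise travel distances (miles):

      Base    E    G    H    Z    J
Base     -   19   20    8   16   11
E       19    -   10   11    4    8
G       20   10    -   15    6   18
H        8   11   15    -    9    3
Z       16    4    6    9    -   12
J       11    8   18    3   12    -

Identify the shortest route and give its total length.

65 miles — (a) is the shortest.

(a): 20 + 6 + 9 + 3 + 8 + 19 = 65
(b): 20 + 15 + 9 + 4 + 8 + 11 = 67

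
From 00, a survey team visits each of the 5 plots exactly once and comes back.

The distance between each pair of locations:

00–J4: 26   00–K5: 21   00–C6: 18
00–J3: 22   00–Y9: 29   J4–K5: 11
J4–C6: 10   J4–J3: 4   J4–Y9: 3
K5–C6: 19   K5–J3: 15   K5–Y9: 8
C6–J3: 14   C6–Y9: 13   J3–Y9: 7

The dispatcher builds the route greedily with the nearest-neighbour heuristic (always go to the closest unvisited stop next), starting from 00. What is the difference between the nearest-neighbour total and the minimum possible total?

00: C6=18, K5=21, J3=22, J4=26, Y9=29 ⇒ C6
C6: J4=10, Y9=13, J3=14, K5=19 ⇒ J4
J4: Y9=3, J3=4, K5=11 ⇒ Y9
Y9: J3=7, K5=8 ⇒ J3
J3: K5=15 ⇒ K5
NN route 00 → C6 → J4 → Y9 → J3 → K5 → 00 costs 74.
Optimal: 00 → K5 → Y9 → J4 → J3 → C6 → 00 costs 68 (by enumerating all 60 distinct tours).
Excess = 74 − 68 = 6.

The nearest-neighbour route is 6 longer than optimal.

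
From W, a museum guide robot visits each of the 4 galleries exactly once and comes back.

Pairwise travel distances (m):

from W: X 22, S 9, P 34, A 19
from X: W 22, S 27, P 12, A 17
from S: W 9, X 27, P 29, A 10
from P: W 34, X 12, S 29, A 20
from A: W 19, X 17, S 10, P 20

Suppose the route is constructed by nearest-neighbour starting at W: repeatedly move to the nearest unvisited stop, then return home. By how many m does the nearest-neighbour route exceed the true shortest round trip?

From W: S=9, A=19, X=22, P=34 → choose S (9).
From S: A=10, X=27, P=29 → choose A (10).
From A: X=17, P=20 → choose X (17).
From X: P=12 → choose P (12).
NN route W → S → A → X → P → W costs 82.
Optimal: W → X → P → A → S → W costs 73 (by enumerating all 12 distinct tours).
Excess = 82 − 73 = 9.

The nearest-neighbour route is 9 m longer than optimal.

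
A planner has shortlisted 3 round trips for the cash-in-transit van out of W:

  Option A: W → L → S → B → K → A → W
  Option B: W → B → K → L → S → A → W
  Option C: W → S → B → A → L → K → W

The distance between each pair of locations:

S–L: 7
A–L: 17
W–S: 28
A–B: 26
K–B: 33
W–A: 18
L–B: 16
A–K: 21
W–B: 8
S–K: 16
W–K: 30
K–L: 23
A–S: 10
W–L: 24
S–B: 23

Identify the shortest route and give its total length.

99 — Option B is the shortest.

Option A: 24 + 7 + 23 + 33 + 21 + 18 = 126
Option B: 8 + 33 + 23 + 7 + 10 + 18 = 99
Option C: 28 + 23 + 26 + 17 + 23 + 30 = 147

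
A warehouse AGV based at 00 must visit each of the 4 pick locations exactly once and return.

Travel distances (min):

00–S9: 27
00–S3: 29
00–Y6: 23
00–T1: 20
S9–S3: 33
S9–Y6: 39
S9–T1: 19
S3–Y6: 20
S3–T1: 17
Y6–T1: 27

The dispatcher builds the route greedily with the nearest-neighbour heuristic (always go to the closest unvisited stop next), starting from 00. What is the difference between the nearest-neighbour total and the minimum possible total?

From 00: T1=20, Y6=23, S9=27, S3=29 → choose T1 (20).
From T1: S3=17, S9=19, Y6=27 → choose S3 (17).
From S3: Y6=20, S9=33 → choose Y6 (20).
From Y6: S9=39 → choose S9 (39).
NN route 00 → T1 → S3 → Y6 → S9 → 00 costs 123.
Optimal: 00 → S9 → T1 → S3 → Y6 → 00 costs 106 (by enumerating all 12 distinct tours).
Excess = 123 − 106 = 17.

Excess over optimum: 17 min.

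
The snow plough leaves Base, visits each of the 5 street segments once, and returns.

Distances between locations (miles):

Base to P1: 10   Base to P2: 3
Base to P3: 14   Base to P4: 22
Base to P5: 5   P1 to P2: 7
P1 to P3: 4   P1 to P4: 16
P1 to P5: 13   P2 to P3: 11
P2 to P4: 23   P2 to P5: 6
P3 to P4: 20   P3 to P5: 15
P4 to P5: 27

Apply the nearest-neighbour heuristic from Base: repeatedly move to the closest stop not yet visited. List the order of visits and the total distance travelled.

Base → [P2:3 / P5:5 / P1:10 / P3:14 / P4:22] → P2 (3)
P2 → [P5:6 / P1:7 / P3:11 / P4:23] → P5 (6)
P5 → [P1:13 / P3:15 / P4:27] → P1 (13)
P1 → [P3:4 / P4:16] → P3 (4)
P3 → [P4:20] → P4 (20)
Return P4→Base: 22.
Total = 3 + 6 + 13 + 4 + 20 + 22 = 68.

Total distance 68 miles via the nearest-neighbour route Base → P2 → P5 → P1 → P3 → P4 → Base.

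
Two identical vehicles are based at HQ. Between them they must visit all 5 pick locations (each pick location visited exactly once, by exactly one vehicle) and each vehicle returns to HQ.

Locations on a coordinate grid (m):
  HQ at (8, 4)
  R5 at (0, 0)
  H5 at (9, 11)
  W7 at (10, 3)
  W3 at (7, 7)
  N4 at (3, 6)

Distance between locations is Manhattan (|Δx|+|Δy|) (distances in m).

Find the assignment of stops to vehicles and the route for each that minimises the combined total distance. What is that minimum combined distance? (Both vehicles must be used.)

46 m — the smallest possible combined total.

Try each way of splitting the stops between the two vehicles (each non-empty) and, for each split, find the best tour for each vehicle:
  {R5} + {H5, W7, W3, N4}: 24 + 30 = 54
  {H5} + {R5, W7, W3, N4}: 16 + 34 = 50
  {R5, H5} + {W7, W3, N4}: 40 + 22 = 62
  {W7} + {R5, H5, W3, N4}: 6 + 40 = 46
  {R5, W7} + {H5, W3, N4}: 28 + 26 = 54
  {H5, W7} + {R5, W3, N4}: 20 + 30 = 50
  … (15 splits in total)
Best: vehicle 1 HQ → W7 → HQ = 6; vehicle 2 HQ → R5 → N4 → W3 → H5 → HQ = 40; combined 46.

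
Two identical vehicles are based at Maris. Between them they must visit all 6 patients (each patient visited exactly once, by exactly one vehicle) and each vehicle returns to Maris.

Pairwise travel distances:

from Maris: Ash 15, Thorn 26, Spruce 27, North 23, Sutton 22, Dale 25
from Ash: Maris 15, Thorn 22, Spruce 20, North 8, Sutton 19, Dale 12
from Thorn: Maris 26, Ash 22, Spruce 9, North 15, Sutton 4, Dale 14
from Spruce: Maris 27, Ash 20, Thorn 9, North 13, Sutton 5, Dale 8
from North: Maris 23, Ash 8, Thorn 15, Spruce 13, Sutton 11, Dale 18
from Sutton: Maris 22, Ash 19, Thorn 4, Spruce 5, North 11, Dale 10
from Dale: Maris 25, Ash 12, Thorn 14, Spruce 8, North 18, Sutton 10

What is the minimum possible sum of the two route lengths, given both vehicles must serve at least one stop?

Minimum combined distance: 110.

Check every non-empty split of the stops between the two vehicles; for each half take its own optimal tour:
  {Ash} + {Thorn, Spruce, North, Sutton, Dale}: 30 + 80 = 110
  {Thorn} + {Ash, Spruce, North, Sutton, Dale}: 52 + 72 = 124
  {Ash, Thorn} + {Spruce, North, Sutton, Dale}: 63 + 72 = 135
  {Spruce} + {Ash, Thorn, North, Sutton, Dale}: 54 + 77 = 131
  {Ash, Spruce} + {Thorn, North, Sutton, Dale}: 62 + 77 = 139
  {Thorn, Spruce} + {Ash, North, Sutton, Dale}: 62 + 69 = 131
  … (31 splits in total)
Best: vehicle 1 Maris → Ash → Maris = 30; vehicle 2 Maris → North → Thorn → Sutton → Spruce → Dale → Maris = 80; combined 110.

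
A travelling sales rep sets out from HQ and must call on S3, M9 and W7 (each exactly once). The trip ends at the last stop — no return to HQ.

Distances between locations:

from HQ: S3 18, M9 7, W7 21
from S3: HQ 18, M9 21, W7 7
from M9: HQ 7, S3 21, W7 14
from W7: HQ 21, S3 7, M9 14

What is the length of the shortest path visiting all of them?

Shortest open route: 28.

There are 3! = 6 possible orderings.
HQ - S3 - M9 - W7: 18+21+14 = 53
HQ - S3 - W7 - M9: 18+7+14 = 39
HQ - M9 - S3 - W7: 7+21+7 = 35
HQ - M9 - W7 - S3: 7+14+7 = 28
HQ - W7 - S3 - M9: 21+7+21 = 49
HQ - W7 - M9 - S3: 21+14+21 = 56
The minimum is 28.
One shortest path: HQ → M9 → W7 → S3.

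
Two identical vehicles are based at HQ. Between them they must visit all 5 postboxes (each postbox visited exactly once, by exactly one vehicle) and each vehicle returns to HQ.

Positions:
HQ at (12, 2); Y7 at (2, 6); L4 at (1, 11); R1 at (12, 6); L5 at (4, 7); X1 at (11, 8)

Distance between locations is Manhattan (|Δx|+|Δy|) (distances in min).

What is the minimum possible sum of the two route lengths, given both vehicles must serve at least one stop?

There are 2^4 − 1 = 15 ways to divide the 5 stops into two non-empty groups. For each, the best each vehicle can do is its own shortest tour through its group:
  {Y7} + {L4, R1, L5, X1}: 28 + 40 = 68
  {L4} + {Y7, R1, L5, X1}: 40 + 32 = 72
  {Y7, L4} + {R1, L5, X1}: 40 + 28 = 68
  {R1} + {Y7, L4, L5, X1}: 8 + 42 = 50
  {Y7, R1} + {L4, L5, X1}: 28 + 40 = 68
  {L4, R1} + {Y7, L5, X1}: 40 + 32 = 72
  … (15 splits in total)
Best: vehicle 1 HQ → R1 → HQ = 8; vehicle 2 HQ → Y7 → L4 → L5 → X1 → HQ = 42; combined 50.

Minimum combined distance: 50 min.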